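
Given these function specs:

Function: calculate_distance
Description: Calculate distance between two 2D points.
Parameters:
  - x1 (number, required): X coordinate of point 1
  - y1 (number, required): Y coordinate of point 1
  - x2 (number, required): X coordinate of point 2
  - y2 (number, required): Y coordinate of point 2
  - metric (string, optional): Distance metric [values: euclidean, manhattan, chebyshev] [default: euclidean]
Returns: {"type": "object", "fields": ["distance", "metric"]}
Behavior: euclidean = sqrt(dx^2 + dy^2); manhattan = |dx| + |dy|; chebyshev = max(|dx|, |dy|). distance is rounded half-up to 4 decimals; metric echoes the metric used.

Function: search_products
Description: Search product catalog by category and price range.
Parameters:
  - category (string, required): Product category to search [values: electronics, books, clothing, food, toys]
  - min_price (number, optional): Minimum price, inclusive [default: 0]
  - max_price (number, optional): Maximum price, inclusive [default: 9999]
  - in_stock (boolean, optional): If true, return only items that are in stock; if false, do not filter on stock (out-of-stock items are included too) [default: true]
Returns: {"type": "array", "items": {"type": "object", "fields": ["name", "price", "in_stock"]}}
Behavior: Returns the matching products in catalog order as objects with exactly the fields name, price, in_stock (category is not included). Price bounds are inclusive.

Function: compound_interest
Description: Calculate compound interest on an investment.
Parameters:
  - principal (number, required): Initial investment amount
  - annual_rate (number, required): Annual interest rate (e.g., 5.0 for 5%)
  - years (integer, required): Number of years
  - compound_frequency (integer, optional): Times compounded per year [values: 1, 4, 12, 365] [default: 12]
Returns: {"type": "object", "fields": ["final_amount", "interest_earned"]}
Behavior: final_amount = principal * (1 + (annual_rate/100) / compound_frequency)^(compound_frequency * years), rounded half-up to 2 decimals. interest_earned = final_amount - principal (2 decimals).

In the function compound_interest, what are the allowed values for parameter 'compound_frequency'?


The compound_interest spec declares:
  - compound_frequency (integer, optional): Times compounded per year [values: 1, 4, 12, 365] [default: 12]
Allowed values:
1, 4, 12, 365


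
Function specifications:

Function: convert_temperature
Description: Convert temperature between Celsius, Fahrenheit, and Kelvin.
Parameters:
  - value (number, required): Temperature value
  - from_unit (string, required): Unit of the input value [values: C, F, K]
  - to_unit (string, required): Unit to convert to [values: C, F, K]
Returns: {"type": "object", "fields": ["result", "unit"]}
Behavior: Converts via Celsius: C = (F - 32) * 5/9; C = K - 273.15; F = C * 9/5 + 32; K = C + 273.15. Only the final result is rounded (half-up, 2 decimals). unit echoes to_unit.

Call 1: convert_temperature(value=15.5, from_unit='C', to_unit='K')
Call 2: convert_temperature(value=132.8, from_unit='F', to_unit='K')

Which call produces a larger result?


Call 1:
  Input already in C: 15.5
  To K: 15.5 + 273.15 = 288.65
  Round to 2 decimals: 288.65
  -> 288.65 K
Call 2:
  To C: (132.8 - 32) * 5/9 = 56
  To K: 56 + 273.15 = 329.15
  Round to 2 decimals: 329.15
  -> 329.15 K
Call 2 (329.15 K)


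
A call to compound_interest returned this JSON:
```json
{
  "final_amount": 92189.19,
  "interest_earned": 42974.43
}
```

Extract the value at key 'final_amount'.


92189.19


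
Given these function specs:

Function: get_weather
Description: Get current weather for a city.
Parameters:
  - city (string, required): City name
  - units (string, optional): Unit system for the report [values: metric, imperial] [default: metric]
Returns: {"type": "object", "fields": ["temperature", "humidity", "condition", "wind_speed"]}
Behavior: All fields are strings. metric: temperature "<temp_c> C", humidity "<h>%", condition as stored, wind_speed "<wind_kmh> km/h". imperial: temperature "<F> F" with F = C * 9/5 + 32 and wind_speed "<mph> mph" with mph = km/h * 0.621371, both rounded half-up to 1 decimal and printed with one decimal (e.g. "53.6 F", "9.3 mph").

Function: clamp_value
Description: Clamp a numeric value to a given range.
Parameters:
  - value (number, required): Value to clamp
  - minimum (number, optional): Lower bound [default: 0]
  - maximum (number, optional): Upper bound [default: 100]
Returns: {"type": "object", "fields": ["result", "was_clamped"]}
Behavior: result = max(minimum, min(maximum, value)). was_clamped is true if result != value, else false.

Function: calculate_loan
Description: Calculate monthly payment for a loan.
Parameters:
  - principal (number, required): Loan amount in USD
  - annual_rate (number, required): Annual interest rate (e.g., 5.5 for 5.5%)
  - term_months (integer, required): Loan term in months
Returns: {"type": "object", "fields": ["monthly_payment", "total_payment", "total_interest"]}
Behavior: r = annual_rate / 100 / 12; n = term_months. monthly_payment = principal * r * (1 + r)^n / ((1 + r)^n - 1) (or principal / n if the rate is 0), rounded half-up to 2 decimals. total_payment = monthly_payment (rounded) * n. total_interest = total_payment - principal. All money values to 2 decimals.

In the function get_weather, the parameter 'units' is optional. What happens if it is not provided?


The get_weather spec declares:
  - units (string, optional): Unit system for the report [values: metric, imperial] [default: metric]
It defaults to metric


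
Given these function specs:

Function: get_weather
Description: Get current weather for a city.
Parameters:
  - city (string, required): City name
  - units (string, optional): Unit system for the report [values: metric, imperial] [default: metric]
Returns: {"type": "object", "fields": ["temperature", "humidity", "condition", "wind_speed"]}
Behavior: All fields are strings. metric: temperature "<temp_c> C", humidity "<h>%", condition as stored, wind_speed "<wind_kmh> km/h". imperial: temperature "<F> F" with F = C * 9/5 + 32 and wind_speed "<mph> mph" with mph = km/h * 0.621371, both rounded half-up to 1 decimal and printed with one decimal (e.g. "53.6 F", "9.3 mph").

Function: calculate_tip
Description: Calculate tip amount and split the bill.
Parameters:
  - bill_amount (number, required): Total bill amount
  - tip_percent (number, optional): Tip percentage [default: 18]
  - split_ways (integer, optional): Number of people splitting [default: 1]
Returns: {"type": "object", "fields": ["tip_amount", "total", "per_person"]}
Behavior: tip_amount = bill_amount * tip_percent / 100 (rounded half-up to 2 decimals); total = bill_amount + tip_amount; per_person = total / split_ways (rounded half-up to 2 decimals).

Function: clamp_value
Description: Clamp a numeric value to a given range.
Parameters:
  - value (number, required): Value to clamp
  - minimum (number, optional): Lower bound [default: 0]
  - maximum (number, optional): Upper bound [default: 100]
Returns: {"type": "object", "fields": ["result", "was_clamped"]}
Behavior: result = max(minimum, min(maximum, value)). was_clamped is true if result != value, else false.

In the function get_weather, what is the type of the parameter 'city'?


The get_weather spec declares:
  - city (string, required): City name
Type:
string


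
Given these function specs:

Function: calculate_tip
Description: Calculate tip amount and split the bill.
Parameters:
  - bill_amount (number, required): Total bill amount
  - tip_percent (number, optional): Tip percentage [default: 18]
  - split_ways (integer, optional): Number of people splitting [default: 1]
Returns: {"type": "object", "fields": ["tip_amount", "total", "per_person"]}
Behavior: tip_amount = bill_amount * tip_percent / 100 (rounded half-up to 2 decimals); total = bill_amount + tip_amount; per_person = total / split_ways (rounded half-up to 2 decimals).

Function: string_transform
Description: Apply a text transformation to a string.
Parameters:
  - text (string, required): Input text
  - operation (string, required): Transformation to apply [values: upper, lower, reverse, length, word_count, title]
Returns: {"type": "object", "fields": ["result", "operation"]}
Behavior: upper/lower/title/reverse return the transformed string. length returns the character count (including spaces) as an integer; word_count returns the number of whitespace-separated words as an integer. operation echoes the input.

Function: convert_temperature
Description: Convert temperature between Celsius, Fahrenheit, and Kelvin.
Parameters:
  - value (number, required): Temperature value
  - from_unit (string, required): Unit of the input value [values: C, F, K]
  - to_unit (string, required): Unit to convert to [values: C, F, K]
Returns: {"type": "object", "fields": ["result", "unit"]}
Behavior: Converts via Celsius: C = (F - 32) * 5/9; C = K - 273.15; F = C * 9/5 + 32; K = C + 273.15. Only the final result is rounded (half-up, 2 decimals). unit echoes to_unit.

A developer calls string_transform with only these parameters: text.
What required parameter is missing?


Required parameters: text, operation
Provided: text
Missing: operation
operation


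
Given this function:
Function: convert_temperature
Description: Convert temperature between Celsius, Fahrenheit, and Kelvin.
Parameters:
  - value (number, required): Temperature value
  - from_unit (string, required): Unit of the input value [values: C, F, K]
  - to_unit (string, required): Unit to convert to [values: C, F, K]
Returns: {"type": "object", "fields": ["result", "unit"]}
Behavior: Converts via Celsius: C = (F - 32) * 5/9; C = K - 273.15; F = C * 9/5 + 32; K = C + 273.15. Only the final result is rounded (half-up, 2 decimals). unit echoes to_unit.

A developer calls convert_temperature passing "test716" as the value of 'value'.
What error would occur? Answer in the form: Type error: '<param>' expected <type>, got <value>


Spec: 'value' is declared as number; "test716" is a string.
Type error: 'value' expected number, got "test716"


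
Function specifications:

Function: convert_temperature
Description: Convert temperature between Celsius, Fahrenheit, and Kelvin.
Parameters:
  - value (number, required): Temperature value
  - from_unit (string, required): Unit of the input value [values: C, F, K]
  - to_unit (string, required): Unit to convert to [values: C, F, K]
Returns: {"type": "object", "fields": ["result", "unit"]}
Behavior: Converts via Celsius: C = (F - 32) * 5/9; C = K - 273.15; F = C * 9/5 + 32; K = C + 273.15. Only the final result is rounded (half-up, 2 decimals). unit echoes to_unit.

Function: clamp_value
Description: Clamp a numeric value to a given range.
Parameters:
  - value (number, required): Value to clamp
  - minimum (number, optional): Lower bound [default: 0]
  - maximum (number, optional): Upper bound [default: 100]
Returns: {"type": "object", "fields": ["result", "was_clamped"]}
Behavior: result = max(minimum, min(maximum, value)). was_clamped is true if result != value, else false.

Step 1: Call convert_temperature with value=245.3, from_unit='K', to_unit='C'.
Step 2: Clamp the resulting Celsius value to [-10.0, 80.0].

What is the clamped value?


Step 1: convert_temperature(value=245.3, from_unit=K, to_unit=C)
  To C: 245.3 - 273.15 = -27.85
  Target is C: -27.85
  Round to 2 decimals: -27.85
  -> result = -27.85 C
Step 2: clamp_value(value=-27.85, minimum=-10.0, maximum=80.0)
  result = max(-10.0, min(80.0, -27.85)) = max(-10.0, -27.85) = -10.0
  was_clamped = (-10.0 != -27.85) = true
  -> result = -10.0
-10.0


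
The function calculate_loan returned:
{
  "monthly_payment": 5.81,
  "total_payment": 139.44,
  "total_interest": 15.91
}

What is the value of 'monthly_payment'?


5.81


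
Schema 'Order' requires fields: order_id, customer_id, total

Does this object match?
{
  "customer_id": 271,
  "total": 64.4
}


Checking required fields...
Missing: order_id
Invalid - missing required field 'order_id'


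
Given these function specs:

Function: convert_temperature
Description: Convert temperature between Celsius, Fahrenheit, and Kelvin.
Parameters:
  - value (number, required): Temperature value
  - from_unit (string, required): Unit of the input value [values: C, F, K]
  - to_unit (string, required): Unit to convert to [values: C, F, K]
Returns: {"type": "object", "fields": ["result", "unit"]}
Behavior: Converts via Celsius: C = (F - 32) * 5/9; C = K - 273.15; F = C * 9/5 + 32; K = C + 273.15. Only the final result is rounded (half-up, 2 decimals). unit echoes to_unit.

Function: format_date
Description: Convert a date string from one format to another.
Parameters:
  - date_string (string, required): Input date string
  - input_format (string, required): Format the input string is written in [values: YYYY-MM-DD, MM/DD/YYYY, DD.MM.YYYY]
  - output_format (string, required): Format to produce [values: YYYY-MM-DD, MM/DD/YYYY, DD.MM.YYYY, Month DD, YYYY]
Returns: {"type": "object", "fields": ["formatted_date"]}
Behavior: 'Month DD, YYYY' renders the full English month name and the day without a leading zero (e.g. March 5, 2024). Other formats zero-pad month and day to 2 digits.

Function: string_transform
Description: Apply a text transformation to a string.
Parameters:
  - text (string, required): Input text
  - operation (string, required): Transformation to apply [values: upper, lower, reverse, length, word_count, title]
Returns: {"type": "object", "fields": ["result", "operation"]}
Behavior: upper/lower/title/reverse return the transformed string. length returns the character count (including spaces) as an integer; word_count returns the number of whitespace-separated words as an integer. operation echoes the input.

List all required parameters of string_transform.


Parameters of string_transform and their required/optional flag:
  text: required
  operation: required
operation, text


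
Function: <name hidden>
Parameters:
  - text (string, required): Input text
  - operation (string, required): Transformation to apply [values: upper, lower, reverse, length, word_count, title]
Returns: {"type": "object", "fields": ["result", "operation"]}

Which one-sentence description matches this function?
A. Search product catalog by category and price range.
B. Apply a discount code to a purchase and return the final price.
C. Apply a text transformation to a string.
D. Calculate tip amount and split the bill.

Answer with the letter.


Parameters text, operation and return ["result", "operation"] fit: Apply a text transformation to a string.
C


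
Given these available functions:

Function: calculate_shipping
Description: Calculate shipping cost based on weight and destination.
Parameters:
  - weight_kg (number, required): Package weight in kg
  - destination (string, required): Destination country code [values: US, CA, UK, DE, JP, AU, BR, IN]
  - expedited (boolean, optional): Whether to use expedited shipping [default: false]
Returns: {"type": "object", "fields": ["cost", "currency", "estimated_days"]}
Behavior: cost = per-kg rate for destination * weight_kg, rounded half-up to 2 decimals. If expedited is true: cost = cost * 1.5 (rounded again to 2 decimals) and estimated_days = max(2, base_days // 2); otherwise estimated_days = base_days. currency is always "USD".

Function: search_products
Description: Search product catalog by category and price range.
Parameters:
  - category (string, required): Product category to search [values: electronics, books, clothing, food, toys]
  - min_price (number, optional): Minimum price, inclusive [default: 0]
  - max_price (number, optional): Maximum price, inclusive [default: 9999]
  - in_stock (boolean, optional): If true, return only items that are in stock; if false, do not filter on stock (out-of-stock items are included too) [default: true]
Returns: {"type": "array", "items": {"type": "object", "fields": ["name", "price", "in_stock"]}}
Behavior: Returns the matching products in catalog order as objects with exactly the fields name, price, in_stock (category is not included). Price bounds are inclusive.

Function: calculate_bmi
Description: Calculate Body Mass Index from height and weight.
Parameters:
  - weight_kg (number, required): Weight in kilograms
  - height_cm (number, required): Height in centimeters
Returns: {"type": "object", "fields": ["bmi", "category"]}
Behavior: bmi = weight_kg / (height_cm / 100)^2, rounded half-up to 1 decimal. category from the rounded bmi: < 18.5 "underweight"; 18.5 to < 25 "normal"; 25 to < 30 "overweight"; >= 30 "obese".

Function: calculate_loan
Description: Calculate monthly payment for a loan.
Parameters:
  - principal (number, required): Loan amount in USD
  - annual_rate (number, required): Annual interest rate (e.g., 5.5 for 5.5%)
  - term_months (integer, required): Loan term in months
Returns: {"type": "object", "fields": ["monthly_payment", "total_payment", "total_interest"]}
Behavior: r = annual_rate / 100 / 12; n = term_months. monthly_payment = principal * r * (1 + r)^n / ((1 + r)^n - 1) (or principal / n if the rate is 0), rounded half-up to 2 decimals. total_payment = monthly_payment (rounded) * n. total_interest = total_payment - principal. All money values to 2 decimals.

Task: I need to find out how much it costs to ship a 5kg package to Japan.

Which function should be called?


The task needs a function whose description is: Calculate shipping cost based on weight and destination.
calculate_shipping


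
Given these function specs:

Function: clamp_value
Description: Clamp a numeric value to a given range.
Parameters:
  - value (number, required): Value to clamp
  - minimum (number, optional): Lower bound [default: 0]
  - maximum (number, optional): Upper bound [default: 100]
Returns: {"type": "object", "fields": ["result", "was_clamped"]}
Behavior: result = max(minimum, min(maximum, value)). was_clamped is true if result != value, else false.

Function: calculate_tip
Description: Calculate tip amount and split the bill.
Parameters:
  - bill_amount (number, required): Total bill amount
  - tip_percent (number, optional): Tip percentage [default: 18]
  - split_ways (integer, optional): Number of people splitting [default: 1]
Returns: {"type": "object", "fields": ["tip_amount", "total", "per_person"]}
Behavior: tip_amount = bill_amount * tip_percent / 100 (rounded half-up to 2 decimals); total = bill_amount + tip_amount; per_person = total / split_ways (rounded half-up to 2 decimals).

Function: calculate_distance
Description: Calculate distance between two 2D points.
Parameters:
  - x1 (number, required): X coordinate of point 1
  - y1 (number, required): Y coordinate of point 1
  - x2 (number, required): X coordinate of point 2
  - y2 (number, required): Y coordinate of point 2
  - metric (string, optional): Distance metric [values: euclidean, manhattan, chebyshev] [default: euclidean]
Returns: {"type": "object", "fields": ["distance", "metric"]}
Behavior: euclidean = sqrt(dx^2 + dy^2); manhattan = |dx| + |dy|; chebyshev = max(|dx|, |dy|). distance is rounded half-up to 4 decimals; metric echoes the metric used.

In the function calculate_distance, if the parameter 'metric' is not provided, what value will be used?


The calculate_distance spec declares:
  - metric (string, optional): Distance metric [values: euclidean, manhattan, chebyshev] [default: euclidean]
Default:
euclidean


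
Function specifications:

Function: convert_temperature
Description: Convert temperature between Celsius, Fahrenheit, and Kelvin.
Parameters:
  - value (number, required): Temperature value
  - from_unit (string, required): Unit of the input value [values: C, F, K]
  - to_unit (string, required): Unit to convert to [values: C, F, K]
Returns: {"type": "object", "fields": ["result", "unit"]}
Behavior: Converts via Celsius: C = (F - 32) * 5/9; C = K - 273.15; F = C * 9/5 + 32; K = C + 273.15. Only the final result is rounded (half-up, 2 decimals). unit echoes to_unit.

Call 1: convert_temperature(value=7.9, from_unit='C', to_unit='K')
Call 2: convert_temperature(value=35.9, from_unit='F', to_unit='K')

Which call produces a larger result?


Call 1:
  Input already in C: 7.9
  To K: 7.9 + 273.15 = 281.05
  Round to 2 decimals: 281.05
  -> 281.05 K
Call 2:
  To C: (35.9 - 32) * 5/9 = 2.166667
  To K: 2.166667 + 273.15 = 275.316667
  Round to 2 decimals: 275.32
  -> 275.32 K
Call 1 (281.05 K)


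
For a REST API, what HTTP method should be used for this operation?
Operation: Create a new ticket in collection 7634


GET = read, POST = create, PUT = update/replace, DELETE = remove
This operation is a create.
POST


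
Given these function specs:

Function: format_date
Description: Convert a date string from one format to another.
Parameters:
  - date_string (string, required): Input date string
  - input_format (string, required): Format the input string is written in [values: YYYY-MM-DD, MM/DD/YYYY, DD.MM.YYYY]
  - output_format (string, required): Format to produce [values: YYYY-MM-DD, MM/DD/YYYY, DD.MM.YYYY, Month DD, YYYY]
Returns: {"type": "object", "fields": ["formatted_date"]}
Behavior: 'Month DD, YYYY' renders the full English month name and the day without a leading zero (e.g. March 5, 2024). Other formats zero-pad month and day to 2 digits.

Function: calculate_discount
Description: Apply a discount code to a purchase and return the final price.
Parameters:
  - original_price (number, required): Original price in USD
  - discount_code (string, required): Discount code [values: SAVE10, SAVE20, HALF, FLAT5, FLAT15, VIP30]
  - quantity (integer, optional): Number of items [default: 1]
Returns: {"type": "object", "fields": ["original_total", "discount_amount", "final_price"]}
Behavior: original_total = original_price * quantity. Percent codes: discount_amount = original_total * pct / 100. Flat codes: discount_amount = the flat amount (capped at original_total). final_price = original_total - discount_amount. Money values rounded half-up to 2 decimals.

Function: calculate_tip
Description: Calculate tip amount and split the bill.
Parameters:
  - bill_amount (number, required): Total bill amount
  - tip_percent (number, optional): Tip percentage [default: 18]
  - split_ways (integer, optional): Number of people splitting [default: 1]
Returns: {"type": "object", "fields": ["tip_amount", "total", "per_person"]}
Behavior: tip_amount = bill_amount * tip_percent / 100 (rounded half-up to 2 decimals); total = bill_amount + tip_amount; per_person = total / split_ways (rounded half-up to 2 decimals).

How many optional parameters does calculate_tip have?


Parameters of calculate_tip: bill_amount (required), tip_percent (optional), split_ways (optional)
Optional count:
2


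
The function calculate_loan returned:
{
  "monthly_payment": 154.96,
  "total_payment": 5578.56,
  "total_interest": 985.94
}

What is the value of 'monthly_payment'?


154.96


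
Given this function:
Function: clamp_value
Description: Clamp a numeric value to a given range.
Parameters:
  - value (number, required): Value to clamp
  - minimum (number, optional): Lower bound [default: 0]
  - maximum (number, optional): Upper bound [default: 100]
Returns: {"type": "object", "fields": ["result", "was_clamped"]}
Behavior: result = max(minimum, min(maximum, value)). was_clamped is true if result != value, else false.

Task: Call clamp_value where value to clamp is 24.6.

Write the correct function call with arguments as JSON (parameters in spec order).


Mapping each described value to its parameter name:
  'Value to clamp' -> value = 24.6
clamp_value({"value": 24.6})


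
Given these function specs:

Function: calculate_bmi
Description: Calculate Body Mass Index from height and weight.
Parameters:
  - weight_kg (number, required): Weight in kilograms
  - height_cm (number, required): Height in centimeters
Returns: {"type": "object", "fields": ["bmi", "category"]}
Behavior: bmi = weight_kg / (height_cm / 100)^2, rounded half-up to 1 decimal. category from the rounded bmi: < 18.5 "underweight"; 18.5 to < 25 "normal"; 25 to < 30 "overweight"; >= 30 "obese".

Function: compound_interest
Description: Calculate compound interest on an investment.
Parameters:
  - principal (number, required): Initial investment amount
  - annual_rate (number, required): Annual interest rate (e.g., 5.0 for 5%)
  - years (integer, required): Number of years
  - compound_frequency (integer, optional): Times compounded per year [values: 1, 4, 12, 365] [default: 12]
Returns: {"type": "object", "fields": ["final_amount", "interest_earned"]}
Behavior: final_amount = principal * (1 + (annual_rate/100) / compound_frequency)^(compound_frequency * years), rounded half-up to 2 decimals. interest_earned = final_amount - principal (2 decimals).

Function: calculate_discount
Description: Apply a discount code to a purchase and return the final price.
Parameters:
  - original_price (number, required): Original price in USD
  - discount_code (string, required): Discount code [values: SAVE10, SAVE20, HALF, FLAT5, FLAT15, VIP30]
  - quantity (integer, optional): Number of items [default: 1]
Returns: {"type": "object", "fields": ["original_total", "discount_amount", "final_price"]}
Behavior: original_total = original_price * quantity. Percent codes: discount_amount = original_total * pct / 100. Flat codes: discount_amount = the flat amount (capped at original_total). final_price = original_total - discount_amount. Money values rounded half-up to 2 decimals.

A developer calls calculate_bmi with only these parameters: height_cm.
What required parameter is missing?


Required parameters: weight_kg, height_cm
Provided: height_cm
Missing: weight_kg
weight_kg


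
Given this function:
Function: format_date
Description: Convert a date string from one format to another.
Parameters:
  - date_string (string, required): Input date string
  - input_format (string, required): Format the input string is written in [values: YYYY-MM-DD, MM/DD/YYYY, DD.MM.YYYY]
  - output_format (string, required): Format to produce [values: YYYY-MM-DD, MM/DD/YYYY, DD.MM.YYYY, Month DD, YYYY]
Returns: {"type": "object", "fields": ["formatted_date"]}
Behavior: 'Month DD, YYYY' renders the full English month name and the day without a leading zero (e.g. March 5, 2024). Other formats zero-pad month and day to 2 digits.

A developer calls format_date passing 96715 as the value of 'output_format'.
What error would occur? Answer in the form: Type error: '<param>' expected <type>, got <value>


Spec: 'output_format' is declared as string; 96715 is an integer.
Type error: 'output_format' expected string, got 96715


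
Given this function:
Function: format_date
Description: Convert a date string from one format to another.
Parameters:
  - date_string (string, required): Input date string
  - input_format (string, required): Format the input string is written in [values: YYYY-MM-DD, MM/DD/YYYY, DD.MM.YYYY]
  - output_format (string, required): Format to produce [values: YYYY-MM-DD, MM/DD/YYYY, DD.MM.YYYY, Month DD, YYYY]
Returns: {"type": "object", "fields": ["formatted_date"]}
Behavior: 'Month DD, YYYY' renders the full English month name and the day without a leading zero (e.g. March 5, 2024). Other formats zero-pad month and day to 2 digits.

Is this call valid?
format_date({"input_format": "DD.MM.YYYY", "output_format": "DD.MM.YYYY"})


Checking required parameters...
Missing required parameter: date_string
Invalid - missing required parameter 'date_string'


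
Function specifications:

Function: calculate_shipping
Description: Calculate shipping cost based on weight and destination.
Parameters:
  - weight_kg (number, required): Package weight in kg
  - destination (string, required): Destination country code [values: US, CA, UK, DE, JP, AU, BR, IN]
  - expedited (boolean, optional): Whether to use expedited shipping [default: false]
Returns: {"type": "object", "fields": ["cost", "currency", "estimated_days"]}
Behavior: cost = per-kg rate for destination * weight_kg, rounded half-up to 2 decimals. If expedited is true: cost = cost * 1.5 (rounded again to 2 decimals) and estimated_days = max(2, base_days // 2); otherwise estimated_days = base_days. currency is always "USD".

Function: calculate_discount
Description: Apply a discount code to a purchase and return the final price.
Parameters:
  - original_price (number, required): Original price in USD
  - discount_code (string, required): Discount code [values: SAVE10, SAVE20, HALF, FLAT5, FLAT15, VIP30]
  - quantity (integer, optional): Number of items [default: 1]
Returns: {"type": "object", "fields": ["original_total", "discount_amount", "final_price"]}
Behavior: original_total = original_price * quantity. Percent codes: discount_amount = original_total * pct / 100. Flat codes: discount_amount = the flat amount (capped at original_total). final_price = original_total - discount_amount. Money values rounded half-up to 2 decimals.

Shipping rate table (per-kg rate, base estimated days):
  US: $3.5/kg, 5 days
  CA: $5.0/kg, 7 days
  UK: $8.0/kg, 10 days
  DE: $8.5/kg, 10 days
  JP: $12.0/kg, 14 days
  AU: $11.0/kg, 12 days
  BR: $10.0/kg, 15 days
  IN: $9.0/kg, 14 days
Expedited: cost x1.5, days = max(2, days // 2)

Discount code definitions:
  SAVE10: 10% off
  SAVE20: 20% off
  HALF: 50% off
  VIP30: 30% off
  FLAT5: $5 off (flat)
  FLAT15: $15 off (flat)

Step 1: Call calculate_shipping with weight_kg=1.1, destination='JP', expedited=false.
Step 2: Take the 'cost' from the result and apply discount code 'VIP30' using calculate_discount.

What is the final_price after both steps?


Step 1: calculate_shipping(weight_kg=1.1, destination=JP, expedited=false)
  Rate for JP: $12.0/kg, base 14 days
  cost = 12.0 * 1.1 = 13.2 -> 13.20
  expedited not set/false: estimated_days = 14
  -> cost = 13.20 USD
Step 2: calculate_discount(original_price=13.2, discount_code=VIP30, quantity=1)
  original_total = 13.2 * 1 = 13.20
  VIP30 = 30% off: discount_amount = 13.20 * 30/100 = 3.96 -> 3.96
  final_price = 13.20 - 3.96 = 9.24
  -> final_price = 9.24
$9.24


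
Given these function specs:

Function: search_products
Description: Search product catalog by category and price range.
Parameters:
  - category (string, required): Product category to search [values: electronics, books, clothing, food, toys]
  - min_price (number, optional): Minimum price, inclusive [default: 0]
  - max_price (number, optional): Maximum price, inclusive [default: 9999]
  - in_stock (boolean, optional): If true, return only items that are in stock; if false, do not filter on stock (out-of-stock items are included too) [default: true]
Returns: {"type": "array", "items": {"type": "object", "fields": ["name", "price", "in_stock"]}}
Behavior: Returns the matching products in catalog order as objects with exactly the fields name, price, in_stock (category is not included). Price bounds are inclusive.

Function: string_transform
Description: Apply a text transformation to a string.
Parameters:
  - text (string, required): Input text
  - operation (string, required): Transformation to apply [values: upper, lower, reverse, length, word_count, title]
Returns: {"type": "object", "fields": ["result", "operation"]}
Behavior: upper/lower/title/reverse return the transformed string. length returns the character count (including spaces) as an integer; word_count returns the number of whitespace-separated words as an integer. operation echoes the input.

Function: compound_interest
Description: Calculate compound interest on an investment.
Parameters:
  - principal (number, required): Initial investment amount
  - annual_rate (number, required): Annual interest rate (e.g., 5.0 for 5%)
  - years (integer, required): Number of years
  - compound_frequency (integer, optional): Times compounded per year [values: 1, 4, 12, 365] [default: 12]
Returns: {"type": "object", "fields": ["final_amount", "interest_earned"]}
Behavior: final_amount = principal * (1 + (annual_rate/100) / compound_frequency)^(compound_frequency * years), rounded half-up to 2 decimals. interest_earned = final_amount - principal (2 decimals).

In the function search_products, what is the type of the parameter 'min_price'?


The search_products spec declares:
  - min_price (number, optional): Minimum price, inclusive [default: 0]
Type:
number


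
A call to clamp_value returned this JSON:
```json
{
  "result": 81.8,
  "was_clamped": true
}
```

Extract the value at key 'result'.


81.8


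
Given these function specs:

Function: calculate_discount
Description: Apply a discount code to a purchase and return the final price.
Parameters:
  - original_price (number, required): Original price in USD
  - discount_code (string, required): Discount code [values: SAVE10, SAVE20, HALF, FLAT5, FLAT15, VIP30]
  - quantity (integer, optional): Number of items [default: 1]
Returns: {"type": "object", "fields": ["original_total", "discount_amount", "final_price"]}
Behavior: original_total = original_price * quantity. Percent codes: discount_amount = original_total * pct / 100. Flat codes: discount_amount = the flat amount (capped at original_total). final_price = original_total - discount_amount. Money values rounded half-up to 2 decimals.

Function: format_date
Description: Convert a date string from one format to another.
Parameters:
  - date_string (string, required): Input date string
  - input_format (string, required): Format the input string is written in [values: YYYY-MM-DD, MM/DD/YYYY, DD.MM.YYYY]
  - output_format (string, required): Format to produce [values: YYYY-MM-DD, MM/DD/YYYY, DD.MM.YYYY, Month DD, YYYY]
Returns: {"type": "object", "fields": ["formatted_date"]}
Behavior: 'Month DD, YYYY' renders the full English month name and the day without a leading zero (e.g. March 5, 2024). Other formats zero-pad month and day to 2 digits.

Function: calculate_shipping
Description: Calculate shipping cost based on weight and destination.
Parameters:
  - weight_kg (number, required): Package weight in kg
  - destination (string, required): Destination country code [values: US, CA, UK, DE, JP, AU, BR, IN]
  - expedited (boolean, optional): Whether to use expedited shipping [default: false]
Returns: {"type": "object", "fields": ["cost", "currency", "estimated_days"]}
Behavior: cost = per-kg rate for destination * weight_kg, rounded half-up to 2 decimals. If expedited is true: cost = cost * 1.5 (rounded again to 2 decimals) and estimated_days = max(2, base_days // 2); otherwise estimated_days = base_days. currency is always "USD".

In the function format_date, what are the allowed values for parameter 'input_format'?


The format_date spec declares:
  - input_format (string, required): Format the input string is written in [values: YYYY-MM-DD, MM/DD/YYYY, DD.MM.YYYY]
Allowed values:
YYYY-MM-DD, MM/DD/YYYY, DD.MM.YYYY


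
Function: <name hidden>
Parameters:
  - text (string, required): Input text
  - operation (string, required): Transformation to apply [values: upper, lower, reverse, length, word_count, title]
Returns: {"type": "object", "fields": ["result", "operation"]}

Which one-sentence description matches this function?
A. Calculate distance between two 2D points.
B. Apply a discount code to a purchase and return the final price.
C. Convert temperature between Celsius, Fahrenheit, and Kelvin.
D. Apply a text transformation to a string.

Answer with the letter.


Parameters text, operation and return ["result", "operation"] fit: Apply a text transformation to a string.
D


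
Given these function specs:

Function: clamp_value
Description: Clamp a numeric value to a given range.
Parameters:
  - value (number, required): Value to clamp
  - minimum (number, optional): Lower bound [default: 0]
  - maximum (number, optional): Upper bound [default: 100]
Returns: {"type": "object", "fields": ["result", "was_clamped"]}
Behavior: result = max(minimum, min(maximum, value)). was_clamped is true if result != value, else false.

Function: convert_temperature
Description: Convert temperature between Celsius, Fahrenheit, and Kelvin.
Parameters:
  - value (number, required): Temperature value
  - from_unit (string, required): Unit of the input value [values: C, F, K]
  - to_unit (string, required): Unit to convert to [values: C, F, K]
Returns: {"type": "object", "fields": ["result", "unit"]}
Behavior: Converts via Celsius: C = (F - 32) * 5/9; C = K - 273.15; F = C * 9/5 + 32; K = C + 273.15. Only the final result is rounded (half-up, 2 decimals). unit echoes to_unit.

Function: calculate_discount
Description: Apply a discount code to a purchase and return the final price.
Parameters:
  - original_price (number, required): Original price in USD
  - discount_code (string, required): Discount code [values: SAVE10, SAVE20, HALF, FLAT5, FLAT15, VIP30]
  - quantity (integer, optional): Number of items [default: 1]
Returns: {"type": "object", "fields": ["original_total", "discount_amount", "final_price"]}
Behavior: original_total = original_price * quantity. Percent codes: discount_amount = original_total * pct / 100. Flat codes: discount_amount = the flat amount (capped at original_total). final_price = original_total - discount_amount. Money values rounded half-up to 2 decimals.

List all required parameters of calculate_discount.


Parameters of calculate_discount and their required/optional flag:
  original_price: required
  discount_code: required
  quantity: optional
discount_code, original_price


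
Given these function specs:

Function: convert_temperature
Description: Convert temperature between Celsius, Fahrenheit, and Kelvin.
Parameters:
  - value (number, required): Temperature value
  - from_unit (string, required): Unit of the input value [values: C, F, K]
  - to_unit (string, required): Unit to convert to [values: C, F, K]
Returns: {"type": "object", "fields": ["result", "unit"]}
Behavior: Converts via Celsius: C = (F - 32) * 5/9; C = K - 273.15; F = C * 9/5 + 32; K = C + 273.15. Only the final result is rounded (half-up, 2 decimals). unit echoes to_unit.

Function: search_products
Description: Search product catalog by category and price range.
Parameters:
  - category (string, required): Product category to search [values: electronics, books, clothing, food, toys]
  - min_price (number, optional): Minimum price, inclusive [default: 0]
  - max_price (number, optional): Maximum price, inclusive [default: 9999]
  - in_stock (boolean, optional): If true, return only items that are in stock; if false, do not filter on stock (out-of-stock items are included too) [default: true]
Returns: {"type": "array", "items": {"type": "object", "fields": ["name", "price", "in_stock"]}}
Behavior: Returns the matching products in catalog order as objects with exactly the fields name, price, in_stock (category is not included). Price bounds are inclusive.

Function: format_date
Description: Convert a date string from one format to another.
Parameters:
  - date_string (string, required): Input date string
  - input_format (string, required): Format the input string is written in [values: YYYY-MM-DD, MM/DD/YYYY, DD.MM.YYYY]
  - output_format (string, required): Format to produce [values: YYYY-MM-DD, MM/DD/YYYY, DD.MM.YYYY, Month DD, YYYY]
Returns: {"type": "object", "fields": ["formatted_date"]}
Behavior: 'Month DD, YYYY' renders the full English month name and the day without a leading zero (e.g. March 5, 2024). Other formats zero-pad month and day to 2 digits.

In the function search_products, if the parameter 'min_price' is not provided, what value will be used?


The search_products spec declares:
  - min_price (number, optional): Minimum price, inclusive [default: 0]
Default:
0


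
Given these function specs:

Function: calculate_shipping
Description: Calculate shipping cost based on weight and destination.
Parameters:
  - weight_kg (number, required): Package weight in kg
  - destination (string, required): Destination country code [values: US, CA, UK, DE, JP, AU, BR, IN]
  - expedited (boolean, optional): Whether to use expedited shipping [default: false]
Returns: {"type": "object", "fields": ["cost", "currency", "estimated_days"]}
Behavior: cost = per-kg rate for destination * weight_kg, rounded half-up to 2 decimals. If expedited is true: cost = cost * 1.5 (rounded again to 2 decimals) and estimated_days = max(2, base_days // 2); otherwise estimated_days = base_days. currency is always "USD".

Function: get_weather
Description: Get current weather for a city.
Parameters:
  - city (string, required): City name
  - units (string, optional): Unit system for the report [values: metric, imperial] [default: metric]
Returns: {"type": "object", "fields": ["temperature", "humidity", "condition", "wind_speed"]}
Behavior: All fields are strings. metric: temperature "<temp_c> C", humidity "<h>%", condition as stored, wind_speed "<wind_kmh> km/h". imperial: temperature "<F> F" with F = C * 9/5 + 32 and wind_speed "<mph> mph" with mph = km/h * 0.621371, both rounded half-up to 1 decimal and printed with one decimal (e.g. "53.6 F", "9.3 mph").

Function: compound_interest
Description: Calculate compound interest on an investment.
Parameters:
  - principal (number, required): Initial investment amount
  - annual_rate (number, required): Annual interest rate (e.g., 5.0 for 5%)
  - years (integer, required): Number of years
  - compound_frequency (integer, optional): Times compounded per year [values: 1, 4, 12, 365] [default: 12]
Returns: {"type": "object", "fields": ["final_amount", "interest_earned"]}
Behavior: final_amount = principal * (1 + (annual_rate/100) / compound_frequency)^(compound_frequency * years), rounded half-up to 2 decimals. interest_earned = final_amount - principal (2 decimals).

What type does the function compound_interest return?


The compound_interest spec declares Returns: {"type": "object", "fields": ["final_amount", "interest_earned"]}
Type:
object
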